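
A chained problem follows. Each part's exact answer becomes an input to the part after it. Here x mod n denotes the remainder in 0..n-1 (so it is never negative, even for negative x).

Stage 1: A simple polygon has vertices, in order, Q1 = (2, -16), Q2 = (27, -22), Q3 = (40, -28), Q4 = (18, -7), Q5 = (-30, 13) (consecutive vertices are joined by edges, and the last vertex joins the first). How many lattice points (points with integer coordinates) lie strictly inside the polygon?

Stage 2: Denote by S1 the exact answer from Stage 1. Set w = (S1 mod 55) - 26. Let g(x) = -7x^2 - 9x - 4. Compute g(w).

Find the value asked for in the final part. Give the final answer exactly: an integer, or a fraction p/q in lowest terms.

-5744

Stage 1: cross terms: (2*-22 - 27*-16)=388, (27*-28 - 40*-22)=124, (40*-7 - 18*-28)=224, (18*13 - -30*-7)=24, (-30*-16 - 2*13)=454; twice the area = |1214| = 1214; area = 607; boundary points = 1 + 1 + 1 + 4 + 1 = 8; strictly interior points = area - boundary/2 + 1 = 604; answer 604
Stage 2: S1 = 604; w = 28; -7*(28)^2 - 9*(28)^1 - 4 = (-5488) + (-252) + (-4) = -5744; answer -5744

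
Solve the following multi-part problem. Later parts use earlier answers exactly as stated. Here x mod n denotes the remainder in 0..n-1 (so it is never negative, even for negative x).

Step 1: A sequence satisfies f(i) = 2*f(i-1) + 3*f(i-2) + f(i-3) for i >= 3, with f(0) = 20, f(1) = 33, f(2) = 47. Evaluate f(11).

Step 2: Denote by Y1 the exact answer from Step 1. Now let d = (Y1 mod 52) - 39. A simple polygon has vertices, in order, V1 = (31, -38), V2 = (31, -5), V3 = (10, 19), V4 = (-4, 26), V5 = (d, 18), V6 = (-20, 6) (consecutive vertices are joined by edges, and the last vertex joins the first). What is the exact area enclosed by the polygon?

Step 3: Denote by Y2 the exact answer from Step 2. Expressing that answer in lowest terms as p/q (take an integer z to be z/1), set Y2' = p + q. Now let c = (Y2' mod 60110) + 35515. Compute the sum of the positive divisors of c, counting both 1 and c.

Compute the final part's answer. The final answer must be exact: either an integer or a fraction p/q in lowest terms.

69870

Step 1: f(3) = 2*(47) + 3*(33) + 1*(20) = 213; iterating: f(3)=213, f(4)=600, f(5)=1886, f(6)=5785, f(7)=17828, f(8)=54897, f(9)=169063, f(10)=520645, f(11)=1603376; answer 1603376
Step 2: Y1 = 1603376; d = -31; cross terms: (31*-5 - 31*-38)=1023, (31*19 - 10*-5)=639, (10*26 - -4*19)=336, (-4*18 - -31*26)=734, (-31*6 - -20*18)=174, (-20*-38 - 31*6)=574; twice the area = |3480| = 3480; area = 1740; answer 1740
Step 3: Y2 = 1740; threaded value p + q = 1741; c = 37256; 37256 = 2^3 * 4657; sigma = (1 + 2 + 4 + 8) * (1 + 4657) = 15 * 4658 = 69870; answer 69870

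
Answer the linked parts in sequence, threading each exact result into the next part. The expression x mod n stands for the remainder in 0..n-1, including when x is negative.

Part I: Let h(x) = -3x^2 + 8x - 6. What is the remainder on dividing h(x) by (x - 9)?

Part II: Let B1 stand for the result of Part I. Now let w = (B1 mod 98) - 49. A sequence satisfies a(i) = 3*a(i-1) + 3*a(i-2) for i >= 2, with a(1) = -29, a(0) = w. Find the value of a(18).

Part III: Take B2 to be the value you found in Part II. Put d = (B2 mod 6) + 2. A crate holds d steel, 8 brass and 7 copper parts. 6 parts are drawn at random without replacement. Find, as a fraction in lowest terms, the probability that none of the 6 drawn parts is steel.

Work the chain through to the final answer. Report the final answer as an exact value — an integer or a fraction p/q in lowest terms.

Part I: remainder = value at the root: -3*(9)^2 + 8*(9)^1 - 6 = (-243) + (72) + (-6) = -177; answer -177
Part II: B1 = -177; w = -30; a(2) = 3*(-29) + 3*(-30) = -177; iterating: a(2)=-177, a(3)=-618, a(4)=-2385, a(5)=-9009, a(6)=-34182, a(7)=-129573, a(8)=-491265, a(9)=-1862514, a(10)=-7061337, a(11)=-26771553, a(12)=-101498670, a(13)=-384810669, a(14)=-1458928017, a(15)=-5531216058, a(16)=-20970432225, a(17)=-79504944849, a(18)=-301426131222; answer -301426131222
Part III: B2 = -301426131222; d = 2; total draws C(17,6) = 12376; favorable C(15,6) = 5005; P = 55/136; answer 55/136

55/136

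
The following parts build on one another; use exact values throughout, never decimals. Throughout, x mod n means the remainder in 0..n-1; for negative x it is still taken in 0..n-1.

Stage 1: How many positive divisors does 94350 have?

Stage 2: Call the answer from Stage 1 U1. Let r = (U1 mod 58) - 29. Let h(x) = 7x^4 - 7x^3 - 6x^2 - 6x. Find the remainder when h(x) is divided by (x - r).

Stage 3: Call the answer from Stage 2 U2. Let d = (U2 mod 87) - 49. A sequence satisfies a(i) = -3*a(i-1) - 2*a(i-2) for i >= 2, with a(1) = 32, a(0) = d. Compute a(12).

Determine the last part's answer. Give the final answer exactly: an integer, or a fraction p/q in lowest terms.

-114664

Stage 1: 94350 = 2 * 3 * 5^2 * 17 * 37; number of divisors = (1+1) * (1+1) * (2+1) * (1+1) * (1+1) = 48; answer 48
Stage 2: U1 = 48; r = 19; remainder = value at the root: 7*(19)^4 - 7*(19)^3 - 6*(19)^2 - 6*(19)^1 = (912247) + (-48013) + (-2166) + (-114) = 861954; answer 861954
Stage 3: U2 = 861954; d = -4; a(2) = -3*(32) - 2*(-4) = -88; iterating: a(2)=-88, a(3)=200, a(4)=-424, a(5)=872, a(6)=-1768, a(7)=3560, a(8)=-7144, a(9)=14312, a(10)=-28648, a(11)=57320, a(12)=-114664; answer -114664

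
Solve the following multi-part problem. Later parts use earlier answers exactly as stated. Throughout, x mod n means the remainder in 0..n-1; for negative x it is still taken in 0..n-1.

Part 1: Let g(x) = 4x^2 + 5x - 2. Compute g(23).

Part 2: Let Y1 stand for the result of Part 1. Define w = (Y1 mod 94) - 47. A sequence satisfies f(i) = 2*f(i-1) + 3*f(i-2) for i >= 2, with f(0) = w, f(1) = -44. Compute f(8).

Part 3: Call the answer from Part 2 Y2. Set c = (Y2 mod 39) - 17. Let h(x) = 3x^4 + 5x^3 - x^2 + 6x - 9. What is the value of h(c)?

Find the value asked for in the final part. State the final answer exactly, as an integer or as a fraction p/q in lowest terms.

2727

Part 1: 4*(23)^2 + 5*(23)^1 - 2 = (2116) + (115) + (-2) = 2229; answer 2229
Part 2: Y1 = 2229; w = 20; f(2) = 2*(-44) + 3*(20) = -28; iterating: f(2)=-28, f(3)=-188, f(4)=-460, f(5)=-1484, f(6)=-4348, f(7)=-13148, f(8)=-39340; answer -39340
Part 3: Y2 = -39340; c = -6; 3*(-6)^4 + 5*(-6)^3 - 1*(-6)^2 + 6*(-6)^1 - 9 = (3888) + (-1080) + (-36) + (-36) + (-9) = 2727; answer 2727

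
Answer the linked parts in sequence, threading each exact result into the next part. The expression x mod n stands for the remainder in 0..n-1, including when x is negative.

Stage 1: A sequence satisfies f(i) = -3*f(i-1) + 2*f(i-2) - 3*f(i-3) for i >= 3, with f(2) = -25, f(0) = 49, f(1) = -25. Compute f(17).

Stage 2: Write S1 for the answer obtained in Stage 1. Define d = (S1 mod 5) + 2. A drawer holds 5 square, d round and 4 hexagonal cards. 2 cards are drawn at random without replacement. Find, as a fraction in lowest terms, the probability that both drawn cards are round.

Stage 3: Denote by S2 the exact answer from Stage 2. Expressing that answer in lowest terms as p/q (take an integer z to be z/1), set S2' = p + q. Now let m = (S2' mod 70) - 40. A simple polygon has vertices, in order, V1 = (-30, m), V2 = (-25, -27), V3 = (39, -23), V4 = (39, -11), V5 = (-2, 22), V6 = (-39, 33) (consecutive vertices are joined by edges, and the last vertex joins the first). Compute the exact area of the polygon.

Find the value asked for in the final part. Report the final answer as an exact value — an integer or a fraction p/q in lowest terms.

Stage 1: f(3) = -3*(-25) + 2*(-25) - 3*(49) = -122; iterating: f(3)=-122, f(4)=391, f(5)=-1342, f(6)=5174, f(7)=-19379, f(8)=72511, f(9)=-271813, f(10)=1018598, f(11)=-3816953, f(12)=14303494, f(13)=-53600182, f(14)=200858393, f(15)=-752686025, f(16)=2820575407, f(17)=-10569673450; answer -10569673450
Stage 2: S1 = -10569673450; d = 2; total draws C(11,2) = 55; favorable C(2,2) = 1; P = 1/55; answer 1/55
Stage 3: S2 = 1/55; threaded value p + q = 56; m = 16; cross terms: (-30*-27 - -25*16)=1210, (-25*-23 - 39*-27)=1628, (39*-11 - 39*-23)=468, (39*22 - -2*-11)=836, (-2*33 - -39*22)=792, (-39*16 - -30*33)=366; twice the area = |5300| = 5300; area = 2650; answer 2650

2650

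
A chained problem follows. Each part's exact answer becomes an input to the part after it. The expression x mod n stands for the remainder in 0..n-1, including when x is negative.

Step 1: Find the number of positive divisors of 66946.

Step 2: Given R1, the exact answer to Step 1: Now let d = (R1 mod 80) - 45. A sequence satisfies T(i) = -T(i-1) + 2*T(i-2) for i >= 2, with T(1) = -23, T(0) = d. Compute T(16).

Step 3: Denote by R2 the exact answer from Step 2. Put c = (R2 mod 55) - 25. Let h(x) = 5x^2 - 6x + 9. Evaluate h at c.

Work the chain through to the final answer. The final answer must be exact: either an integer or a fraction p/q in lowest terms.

113

Step 1: 66946 = 2 * 11 * 17 * 179; number of divisors = (1+1) * (1+1) * (1+1) * (1+1) = 16; answer 16
Step 2: R1 = 16; d = -29; T(2) = -1*(-23) + 2*(-29) = -35; iterating: T(2)=-35, T(3)=-11, T(4)=-59, T(5)=37, T(6)=-155, T(7)=229, T(8)=-539, T(9)=997, T(10)=-2075, T(11)=4069, T(12)=-8219, T(13)=16357, T(14)=-32795, T(15)=65509, T(16)=-131099; answer -131099
Step 3: R2 = -131099; c = -4; 5*(-4)^2 - 6*(-4)^1 + 9 = (80) + (24) + (9) = 113; answer 113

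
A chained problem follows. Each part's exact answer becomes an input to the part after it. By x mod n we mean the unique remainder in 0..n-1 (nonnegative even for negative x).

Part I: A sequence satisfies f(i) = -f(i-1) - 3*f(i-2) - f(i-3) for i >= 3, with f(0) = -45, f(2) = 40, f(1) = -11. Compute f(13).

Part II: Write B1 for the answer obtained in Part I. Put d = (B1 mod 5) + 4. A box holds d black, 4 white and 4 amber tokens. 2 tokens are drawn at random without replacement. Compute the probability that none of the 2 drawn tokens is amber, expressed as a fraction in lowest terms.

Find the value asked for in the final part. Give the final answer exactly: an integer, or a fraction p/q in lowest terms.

11/20

Part I: f(3) = -1*(40) - 3*(-11) - 1*(-45) = 38; iterating: f(3)=38, f(4)=-147, f(5)=-7, f(6)=410, f(7)=-242, f(8)=-981, f(9)=1297, f(10)=1888, f(11)=-4798, f(12)=-2163, f(13)=14669; answer 14669
Part II: B1 = 14669; d = 8; total draws C(16,2) = 120; favorable C(12,2) = 66; P = 11/20; answer 11/20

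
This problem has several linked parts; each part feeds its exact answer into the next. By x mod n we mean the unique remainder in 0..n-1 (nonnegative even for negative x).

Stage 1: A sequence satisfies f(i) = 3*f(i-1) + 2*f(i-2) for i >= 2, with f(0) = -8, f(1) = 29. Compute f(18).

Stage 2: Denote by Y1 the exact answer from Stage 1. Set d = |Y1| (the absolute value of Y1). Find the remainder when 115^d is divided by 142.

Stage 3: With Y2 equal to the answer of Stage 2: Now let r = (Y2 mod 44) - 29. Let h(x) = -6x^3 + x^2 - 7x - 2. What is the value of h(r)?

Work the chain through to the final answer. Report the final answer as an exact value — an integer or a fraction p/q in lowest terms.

3190

Stage 1: f(2) = 3*(29) + 2*(-8) = 71; iterating: f(2)=71, f(3)=271, f(4)=955, f(5)=3407, f(6)=12131, f(7)=43207, f(8)=153883, f(9)=548063, f(10)=1951955, f(11)=6951991, f(12)=24759883, f(13)=88183631, f(14)=314070659, f(15)=1118579239, f(16)=3983879035, f(17)=14188795583, f(18)=50534144819; answer 50534144819
Stage 2: Y1 = 50534144819; d = 50534144819; squarings mod 142: 115^1=115, 115^2=19, 115^4=77, 115^8=107, 115^16=89, 115^32=111, 115^64=109, 115^128=95, 115^256=79, 115^512=135, 115^1024=49, 115^2048=129, 115^4096=27, 115^8192=19, 115^16384=77, 115^32768=107, 115^65536=89, 115^131072=111, 115^262144=109, 115^524288=95, 115^1048576=79, 115^2097152=135, 115^4194304=49, 115^8388608=129, 115^16777216=27, 115^33554432=19, 115^67108864=77, 115^134217728=107, 115^268435456=89, 115^536870912=111, 115^1073741824=109, 115^2147483648=95, 115^4294967296=79, 115^8589934592=135, 115^17179869184=49, 115^34359738368=129; 115^50534144819 = 115^1 * 115^2 * 115^16 * 115^32 * 115^256 * 115^512 * 115^2048 * 115^4096 * 115^16384 * 115^32768 * 115^65536 * 115^1048576 * 115^67108864 * 115^1073741824 * 115^2147483648 * 115^4294967296 * 115^8589934592 * 115^34359738368 = 65 (mod 142); answer 65
Stage 3: Y2 = 65; r = -8; -6*(-8)^3 + 1*(-8)^2 - 7*(-8)^1 - 2 = (3072) + (64) + (56) + (-2) = 3190; answer 3190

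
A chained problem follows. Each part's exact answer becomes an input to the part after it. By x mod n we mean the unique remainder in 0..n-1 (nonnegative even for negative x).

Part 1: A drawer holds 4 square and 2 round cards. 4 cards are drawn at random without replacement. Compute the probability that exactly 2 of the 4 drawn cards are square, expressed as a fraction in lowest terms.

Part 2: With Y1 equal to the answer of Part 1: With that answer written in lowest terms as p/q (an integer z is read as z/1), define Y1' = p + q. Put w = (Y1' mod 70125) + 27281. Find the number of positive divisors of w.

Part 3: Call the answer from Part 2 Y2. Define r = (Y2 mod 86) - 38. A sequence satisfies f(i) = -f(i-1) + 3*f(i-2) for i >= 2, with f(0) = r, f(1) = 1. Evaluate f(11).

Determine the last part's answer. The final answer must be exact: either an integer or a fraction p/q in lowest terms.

Part 1: total draws C(6,4) = 15; favorable C(4,2)*C(2,2) = 6; P = 2/5; answer 2/5
Part 2: Y1 = 2/5; threaded value p + q = 7; w = 27288; 27288 = 2^3 * 3^2 * 379; number of divisors = (3+1) * (2+1) * (1+1) = 24; answer 24
Part 3: Y2 = 24; r = -14; f(2) = -1*(1) + 3*(-14) = -43; iterating: f(2)=-43, f(3)=46, f(4)=-175, f(5)=313, f(6)=-838, f(7)=1777, f(8)=-4291, f(9)=9622, f(10)=-22495, f(11)=51361; answer 51361

51361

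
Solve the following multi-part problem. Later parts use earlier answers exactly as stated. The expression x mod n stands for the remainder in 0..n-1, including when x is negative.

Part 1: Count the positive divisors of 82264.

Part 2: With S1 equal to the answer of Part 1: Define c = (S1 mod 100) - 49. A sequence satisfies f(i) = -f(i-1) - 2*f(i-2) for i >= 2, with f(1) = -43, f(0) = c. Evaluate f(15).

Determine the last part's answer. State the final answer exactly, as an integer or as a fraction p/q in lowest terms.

6921

Part 1: 82264 = 2^3 * 7 * 13 * 113; number of divisors = (3+1) * (1+1) * (1+1) * (1+1) = 32; answer 32
Part 2: S1 = 32; c = -17; f(2) = -1*(-43) - 2*(-17) = 77; iterating: f(2)=77, f(3)=9, f(4)=-163, f(5)=145, f(6)=181, f(7)=-471, f(8)=109, f(9)=833, f(10)=-1051, f(11)=-615, f(12)=2717, f(13)=-1487, f(14)=-3947, f(15)=6921; answer 6921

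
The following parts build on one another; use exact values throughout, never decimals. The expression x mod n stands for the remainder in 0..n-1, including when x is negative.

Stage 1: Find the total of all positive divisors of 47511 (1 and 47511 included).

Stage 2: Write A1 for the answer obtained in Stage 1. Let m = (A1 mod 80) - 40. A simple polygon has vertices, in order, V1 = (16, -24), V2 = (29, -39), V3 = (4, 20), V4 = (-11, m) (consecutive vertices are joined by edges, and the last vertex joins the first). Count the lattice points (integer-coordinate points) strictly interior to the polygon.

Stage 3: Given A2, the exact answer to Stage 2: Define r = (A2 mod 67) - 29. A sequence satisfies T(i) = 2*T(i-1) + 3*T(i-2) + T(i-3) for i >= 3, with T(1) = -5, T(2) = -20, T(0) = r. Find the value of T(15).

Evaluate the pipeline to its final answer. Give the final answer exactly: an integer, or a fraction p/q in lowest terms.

Stage 1: 47511 = 3^2 * 5279; sigma = (1 + 3 + 9) * (1 + 5279) = 13 * 5280 = 68640; answer 68640
Stage 2: A1 = 68640; m = -40; cross terms: (16*-39 - 29*-24)=72, (29*20 - 4*-39)=736, (4*-40 - -11*20)=60, (-11*-24 - 16*-40)=904; twice the area = |1772| = 1772; area = 886; boundary points = 1 + 1 + 15 + 1 = 18; strictly interior points = area - boundary/2 + 1 = 878; answer 878
Stage 3: A2 = 878; r = -22; T(3) = 2*(-20) + 3*(-5) + 1*(-22) = -77; iterating: T(3)=-77, T(4)=-219, T(5)=-689, T(6)=-2112, T(7)=-6510, T(8)=-20045, T(9)=-61732, T(10)=-190109, T(11)=-585459, T(12)=-1802977, T(13)=-5552440, T(14)=-17099270, T(15)=-52658837; answer -52658837

-52658837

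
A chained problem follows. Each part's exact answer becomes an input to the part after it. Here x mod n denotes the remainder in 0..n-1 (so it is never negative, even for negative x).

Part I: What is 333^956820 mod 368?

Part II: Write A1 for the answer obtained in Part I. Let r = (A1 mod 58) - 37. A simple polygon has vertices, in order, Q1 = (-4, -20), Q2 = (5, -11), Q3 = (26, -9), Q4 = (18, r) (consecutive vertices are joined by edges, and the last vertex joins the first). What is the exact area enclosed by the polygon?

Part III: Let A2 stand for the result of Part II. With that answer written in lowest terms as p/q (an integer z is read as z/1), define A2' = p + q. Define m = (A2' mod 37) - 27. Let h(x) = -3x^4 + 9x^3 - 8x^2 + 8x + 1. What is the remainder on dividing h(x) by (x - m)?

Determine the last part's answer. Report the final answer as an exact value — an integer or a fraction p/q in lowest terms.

-6167

Part I: squarings mod 368: 333^1=333, 333^2=121, 333^4=289, 333^8=353, 333^16=225, 333^32=209, 333^64=257, 333^128=177, 333^256=49, 333^512=193, 333^1024=81, 333^2048=305, 333^4096=289, 333^8192=353, 333^16384=225, 333^32768=209, 333^65536=257, 333^131072=177, 333^262144=49, 333^524288=193; 333^956820 = 333^4 * 333^16 * 333^128 * 333^256 * 333^2048 * 333^4096 * 333^32768 * 333^131072 * 333^262144 * 333^524288 = 177 (mod 368); answer 177
Part II: A1 = 177; r = -34; cross terms: (-4*-11 - 5*-20)=144, (5*-9 - 26*-11)=241, (26*-34 - 18*-9)=-722, (18*-20 - -4*-34)=-496; twice the area = |-833| = 833; area = 833/2; answer 833/2
Part III: A2 = 833/2; threaded value p + q = 835; m = -6; remainder = value at the root: -3*(-6)^4 + 9*(-6)^3 - 8*(-6)^2 + 8*(-6)^1 + 1 = (-3888) + (-1944) + (-288) + (-48) + (1) = -6167; answer -6167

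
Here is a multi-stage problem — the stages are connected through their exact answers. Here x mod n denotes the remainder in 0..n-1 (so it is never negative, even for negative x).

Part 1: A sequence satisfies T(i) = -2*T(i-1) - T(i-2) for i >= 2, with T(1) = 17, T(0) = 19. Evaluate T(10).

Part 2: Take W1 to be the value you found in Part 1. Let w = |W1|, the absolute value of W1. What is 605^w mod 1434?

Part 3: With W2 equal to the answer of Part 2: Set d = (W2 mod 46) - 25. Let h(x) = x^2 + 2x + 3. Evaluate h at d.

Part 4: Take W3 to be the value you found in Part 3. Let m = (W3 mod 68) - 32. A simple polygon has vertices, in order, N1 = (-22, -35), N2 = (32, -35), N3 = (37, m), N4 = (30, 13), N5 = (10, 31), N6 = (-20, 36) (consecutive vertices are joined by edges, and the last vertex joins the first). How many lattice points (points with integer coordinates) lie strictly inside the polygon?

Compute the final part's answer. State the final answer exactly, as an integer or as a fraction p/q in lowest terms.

Part 1: T(2) = -2*(17) - 1*(19) = -53; iterating: T(2)=-53, T(3)=89, T(4)=-125, T(5)=161, T(6)=-197, T(7)=233, T(8)=-269, T(9)=305, T(10)=-341; answer -341
Part 2: W1 = -341; w = 341; squarings mod 1434: 605^1=605, 605^2=355, 605^4=1267, 605^8=643, 605^16=457, 605^32=919, 605^64=1369, 605^128=1357, 605^256=193; 605^341 = 605^1 * 605^4 * 605^16 * 605^64 * 605^256 = 569 (mod 1434); answer 569
Part 3: W2 = 569; d = -8; 1*(-8)^2 + 2*(-8)^1 + 3 = (64) + (-16) + (3) = 51; answer 51
Part 4: W3 = 51; m = 19; cross terms: (-22*-35 - 32*-35)=1890, (32*19 - 37*-35)=1903, (37*13 - 30*19)=-89, (30*31 - 10*13)=800, (10*36 - -20*31)=980, (-20*-35 - -22*36)=1492; twice the area = |6976| = 6976; area = 3488; boundary points = 54 + 1 + 1 + 2 + 5 + 1 = 64; strictly interior points = area - boundary/2 + 1 = 3457; answer 3457

3457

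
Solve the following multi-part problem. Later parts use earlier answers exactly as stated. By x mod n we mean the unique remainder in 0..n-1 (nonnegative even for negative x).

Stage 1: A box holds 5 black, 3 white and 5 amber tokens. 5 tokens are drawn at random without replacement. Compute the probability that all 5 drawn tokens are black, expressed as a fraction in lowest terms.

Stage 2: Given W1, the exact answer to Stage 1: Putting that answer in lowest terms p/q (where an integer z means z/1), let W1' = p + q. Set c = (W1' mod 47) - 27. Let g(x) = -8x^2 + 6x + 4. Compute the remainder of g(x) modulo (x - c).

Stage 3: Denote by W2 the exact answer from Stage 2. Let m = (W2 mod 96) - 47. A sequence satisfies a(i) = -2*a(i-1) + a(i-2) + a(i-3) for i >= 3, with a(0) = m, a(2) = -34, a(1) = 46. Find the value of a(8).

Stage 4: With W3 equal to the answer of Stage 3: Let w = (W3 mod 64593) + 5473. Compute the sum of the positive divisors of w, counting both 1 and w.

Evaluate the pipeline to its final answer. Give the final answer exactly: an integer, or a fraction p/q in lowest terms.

168000

Stage 1: total draws C(13,5) = 1287; favorable C(5,5) = 1; P = 1/1287; answer 1/1287
Stage 2: W1 = 1/1287; threaded value p + q = 1288; c = -8; remainder = value at the root: -8*(-8)^2 + 6*(-8)^1 + 4 = (-512) + (-48) + (4) = -556; answer -556
Stage 3: W2 = -556; m = -27; a(3) = -2*(-34) + 1*(46) + 1*(-27) = 87; iterating: a(3)=87, a(4)=-162, a(5)=377, a(6)=-829, a(7)=1873, a(8)=-4198; answer -4198
Stage 4: W3 = -4198; w = 65868; 65868 = 2^2 * 3 * 11 * 499; sigma = (1 + 2 + 4) * (1 + 3) * (1 + 11) * (1 + 499) = 7 * 4 * 12 * 500 = 168000; answer 168000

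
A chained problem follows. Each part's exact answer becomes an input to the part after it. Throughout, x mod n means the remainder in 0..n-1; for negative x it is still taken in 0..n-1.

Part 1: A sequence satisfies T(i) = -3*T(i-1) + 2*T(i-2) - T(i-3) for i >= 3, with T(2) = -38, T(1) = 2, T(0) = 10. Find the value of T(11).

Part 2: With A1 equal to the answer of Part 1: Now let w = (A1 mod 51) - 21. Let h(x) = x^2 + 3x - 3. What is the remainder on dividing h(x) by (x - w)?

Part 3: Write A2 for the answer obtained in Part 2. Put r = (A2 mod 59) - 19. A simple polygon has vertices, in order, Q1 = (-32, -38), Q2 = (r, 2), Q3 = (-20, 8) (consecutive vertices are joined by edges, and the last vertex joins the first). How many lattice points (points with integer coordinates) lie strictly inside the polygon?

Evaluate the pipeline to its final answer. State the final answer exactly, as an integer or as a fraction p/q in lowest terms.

1227

Part 1: T(3) = -3*(-38) + 2*(2) - 1*(10) = 108; iterating: T(3)=108, T(4)=-402, T(5)=1460, T(6)=-5292, T(7)=19198, T(8)=-69638, T(9)=252602, T(10)=-916280, T(11)=3323682; answer 3323682
Part 2: A1 = 3323682; w = -9; remainder = value at the root: 1*(-9)^2 + 3*(-9)^1 - 3 = (81) + (-27) + (-3) = 51; answer 51
Part 3: A2 = 51; r = 32; cross terms: (-32*2 - 32*-38)=1152, (32*8 - -20*2)=296, (-20*-38 - -32*8)=1016; twice the area = |2464| = 2464; area = 1232; boundary points = 8 + 2 + 2 = 12; strictly interior points = area - boundary/2 + 1 = 1227; answer 1227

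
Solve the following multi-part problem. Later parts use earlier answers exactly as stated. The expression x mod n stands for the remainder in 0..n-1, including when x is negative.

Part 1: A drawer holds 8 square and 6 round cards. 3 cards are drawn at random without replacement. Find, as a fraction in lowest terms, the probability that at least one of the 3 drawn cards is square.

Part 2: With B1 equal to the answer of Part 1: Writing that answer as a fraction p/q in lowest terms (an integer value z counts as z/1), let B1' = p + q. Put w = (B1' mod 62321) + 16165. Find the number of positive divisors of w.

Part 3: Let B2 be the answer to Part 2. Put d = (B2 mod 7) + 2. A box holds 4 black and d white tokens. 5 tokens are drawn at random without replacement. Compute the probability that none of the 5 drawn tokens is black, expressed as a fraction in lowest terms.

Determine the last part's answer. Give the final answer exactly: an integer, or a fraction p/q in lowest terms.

1/42

Part 1: total draws C(14,3) = 364; complement C(6,3) = 20; favorable 364 - 20 = 344; P = 86/91; answer 86/91
Part 2: B1 = 86/91; threaded value p + q = 177; w = 16342; 16342 = 2 * 8171; number of divisors = (1+1) * (1+1) = 4; answer 4
Part 3: B2 = 4; d = 6; total draws C(10,5) = 252; favorable C(6,5) = 6; P = 1/42; answer 1/42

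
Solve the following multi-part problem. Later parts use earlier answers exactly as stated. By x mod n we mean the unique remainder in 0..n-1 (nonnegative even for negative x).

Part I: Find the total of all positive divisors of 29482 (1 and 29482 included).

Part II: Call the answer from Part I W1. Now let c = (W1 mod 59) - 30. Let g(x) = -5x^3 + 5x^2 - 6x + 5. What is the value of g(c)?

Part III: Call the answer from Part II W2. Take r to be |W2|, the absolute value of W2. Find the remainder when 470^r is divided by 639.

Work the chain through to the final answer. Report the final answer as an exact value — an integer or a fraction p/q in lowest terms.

638

Part I: 29482 = 2 * 14741; sigma = (1 + 2) * (1 + 14741) = 3 * 14742 = 44226; answer 44226
Part II: W1 = 44226; c = 5; -5*(5)^3 + 5*(5)^2 - 6*(5)^1 + 5 = (-625) + (125) + (-30) + (5) = -525; answer -525
Part III: W2 = -525; r = 525; squarings mod 639: 470^1=470, 470^2=445, 470^4=574, 470^8=391, 470^16=160, 470^32=40, 470^64=322, 470^128=166, 470^256=79, 470^512=490; 470^525 = 470^1 * 470^4 * 470^8 * 470^512 = 638 (mod 639); answer 638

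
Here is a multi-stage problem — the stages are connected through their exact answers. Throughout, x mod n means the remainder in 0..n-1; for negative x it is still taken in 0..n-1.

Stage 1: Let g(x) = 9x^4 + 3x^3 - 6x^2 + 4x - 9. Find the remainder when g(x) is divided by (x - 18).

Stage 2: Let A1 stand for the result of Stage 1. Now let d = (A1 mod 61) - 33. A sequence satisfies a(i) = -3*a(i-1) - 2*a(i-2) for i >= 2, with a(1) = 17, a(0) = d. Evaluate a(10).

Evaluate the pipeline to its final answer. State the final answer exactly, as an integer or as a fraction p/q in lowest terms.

1005

Stage 1: remainder = value at the root: 9*(18)^4 + 3*(18)^3 - 6*(18)^2 + 4*(18)^1 - 9 = (944784) + (17496) + (-1944) + (72) + (-9) = 960399; answer 960399
Stage 2: A1 = 960399; d = -18; a(2) = -3*(17) - 2*(-18) = -15; iterating: a(2)=-15, a(3)=11, a(4)=-3, a(5)=-13, a(6)=45, a(7)=-109, a(8)=237, a(9)=-493, a(10)=1005; answer 1005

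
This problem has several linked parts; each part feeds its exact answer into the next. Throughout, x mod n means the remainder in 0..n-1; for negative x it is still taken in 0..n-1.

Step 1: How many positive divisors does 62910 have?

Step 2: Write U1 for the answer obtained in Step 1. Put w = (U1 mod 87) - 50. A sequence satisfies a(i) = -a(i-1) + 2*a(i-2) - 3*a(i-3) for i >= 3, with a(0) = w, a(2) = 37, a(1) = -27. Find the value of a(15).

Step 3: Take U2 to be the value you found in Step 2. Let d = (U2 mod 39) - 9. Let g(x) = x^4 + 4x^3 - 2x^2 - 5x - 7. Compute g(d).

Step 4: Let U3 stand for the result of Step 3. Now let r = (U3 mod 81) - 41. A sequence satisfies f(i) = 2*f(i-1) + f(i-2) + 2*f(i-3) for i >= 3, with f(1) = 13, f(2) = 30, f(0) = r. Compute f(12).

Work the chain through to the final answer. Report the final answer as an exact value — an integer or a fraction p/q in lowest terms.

Step 1: 62910 = 2 * 3^3 * 5 * 233; number of divisors = (1+1) * (3+1) * (1+1) * (1+1) = 32; answer 32
Step 2: U1 = 32; w = -18; a(3) = -1*(37) + 2*(-27) - 3*(-18) = -37; iterating: a(3)=-37, a(4)=192, a(5)=-377, a(6)=872, a(7)=-2202, a(8)=5077, a(9)=-12097, a(10)=28857, a(11)=-68282, a(12)=162287, a(13)=-385422, a(14)=914842, a(15)=-2172547; answer -2172547
Step 3: U2 = -2172547; d = 17; 1*(17)^4 + 4*(17)^3 - 2*(17)^2 - 5*(17)^1 - 7 = (83521) + (19652) + (-578) + (-85) + (-7) = 102503; answer 102503
Step 4: U3 = 102503; r = -3; f(3) = 2*(30) + 1*(13) + 2*(-3) = 67; iterating: f(3)=67, f(4)=190, f(5)=507, f(6)=1338, f(7)=3563, f(8)=9478, f(9)=25195, f(10)=66994, f(11)=178139, f(12)=473662; answer 473662

473662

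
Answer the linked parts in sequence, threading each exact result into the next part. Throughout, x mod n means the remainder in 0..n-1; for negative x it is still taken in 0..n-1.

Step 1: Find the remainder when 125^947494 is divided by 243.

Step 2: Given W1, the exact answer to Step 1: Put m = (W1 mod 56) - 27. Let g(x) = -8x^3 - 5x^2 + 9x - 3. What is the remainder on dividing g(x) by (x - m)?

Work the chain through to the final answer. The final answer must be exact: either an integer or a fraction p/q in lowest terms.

-559

Step 1: squarings mod 243: 125^1=125, 125^2=73, 125^4=226, 125^8=46, 125^16=172, 125^32=181, 125^64=199, 125^128=235, 125^256=64, 125^512=208, 125^1024=10, 125^2048=100, 125^4096=37, 125^8192=154, 125^16384=145, 125^32768=127, 125^65536=91, 125^131072=19, 125^262144=118, 125^524288=73; 125^947494 = 125^2 * 125^4 * 125^32 * 125^256 * 125^1024 * 125^4096 * 125^8192 * 125^16384 * 125^131072 * 125^262144 * 125^524288 = 199 (mod 243); answer 199
Step 2: W1 = 199; m = 4; remainder = value at the root: -8*(4)^3 - 5*(4)^2 + 9*(4)^1 - 3 = (-512) + (-80) + (36) + (-3) = -559; answer -559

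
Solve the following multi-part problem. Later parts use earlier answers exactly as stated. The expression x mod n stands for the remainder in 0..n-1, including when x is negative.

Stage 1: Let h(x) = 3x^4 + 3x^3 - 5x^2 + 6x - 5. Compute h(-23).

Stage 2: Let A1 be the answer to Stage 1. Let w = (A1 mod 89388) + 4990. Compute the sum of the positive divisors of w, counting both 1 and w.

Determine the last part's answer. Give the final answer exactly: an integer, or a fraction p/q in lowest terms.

270720

Stage 1: 3*(-23)^4 + 3*(-23)^3 - 5*(-23)^2 + 6*(-23)^1 - 5 = (839523) + (-36501) + (-2645) + (-138) + (-5) = 800234; answer 800234
Stage 2: A1 = 800234; w = 90120; 90120 = 2^3 * 3 * 5 * 751; sigma = (1 + 2 + 4 + 8) * (1 + 3) * (1 + 5) * (1 + 751) = 15 * 4 * 6 * 752 = 270720; answer 270720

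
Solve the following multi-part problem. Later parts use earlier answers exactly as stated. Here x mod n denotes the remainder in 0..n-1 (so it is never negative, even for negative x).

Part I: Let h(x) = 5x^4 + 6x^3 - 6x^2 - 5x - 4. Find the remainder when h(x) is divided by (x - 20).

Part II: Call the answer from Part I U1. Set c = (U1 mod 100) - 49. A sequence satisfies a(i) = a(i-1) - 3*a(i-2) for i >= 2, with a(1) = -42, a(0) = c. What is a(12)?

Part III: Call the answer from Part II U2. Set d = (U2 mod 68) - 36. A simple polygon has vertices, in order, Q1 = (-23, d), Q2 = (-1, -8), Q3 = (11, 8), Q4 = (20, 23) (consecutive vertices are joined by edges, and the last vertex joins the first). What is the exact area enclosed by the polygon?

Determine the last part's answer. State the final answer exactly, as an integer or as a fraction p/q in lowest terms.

949/2

Part I: remainder = value at the root: 5*(20)^4 + 6*(20)^3 - 6*(20)^2 - 5*(20)^1 - 4 = (800000) + (48000) + (-2400) + (-100) + (-4) = 845496; answer 845496
Part II: U1 = 845496; c = 47; a(2) = 1*(-42) - 3*(47) = -183; iterating: a(2)=-183, a(3)=-57, a(4)=492, a(5)=663, a(6)=-813, a(7)=-2802, a(8)=-363, a(9)=8043, a(10)=9132, a(11)=-14997, a(12)=-42393; answer -42393
Part III: U2 = -42393; d = 3; cross terms: (-23*-8 - -1*3)=187, (-1*8 - 11*-8)=80, (11*23 - 20*8)=93, (20*3 - -23*23)=589; twice the area = |949| = 949; area = 949/2; answer 949/2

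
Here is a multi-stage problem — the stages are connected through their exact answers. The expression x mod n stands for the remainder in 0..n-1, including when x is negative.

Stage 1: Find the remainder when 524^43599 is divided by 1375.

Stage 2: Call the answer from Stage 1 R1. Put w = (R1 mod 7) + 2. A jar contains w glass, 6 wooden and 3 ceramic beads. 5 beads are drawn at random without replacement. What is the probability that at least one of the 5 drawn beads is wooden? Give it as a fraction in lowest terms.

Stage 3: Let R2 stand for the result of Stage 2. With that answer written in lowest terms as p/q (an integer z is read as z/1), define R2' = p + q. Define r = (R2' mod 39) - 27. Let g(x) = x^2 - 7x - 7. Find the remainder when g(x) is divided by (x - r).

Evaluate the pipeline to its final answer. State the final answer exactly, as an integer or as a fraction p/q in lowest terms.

-17

Stage 1: squarings mod 1375: 524^1=524, 524^2=951, 524^4=1026, 524^8=801, 524^16=851, 524^32=951, 524^64=1026, 524^128=801, 524^256=851, 524^512=951, 524^1024=1026, 524^2048=801, 524^4096=851, 524^8192=951, 524^16384=1026, 524^32768=801; 524^43599 = 524^1 * 524^2 * 524^4 * 524^8 * 524^64 * 524^512 * 524^2048 * 524^8192 * 524^32768 = 349 (mod 1375); answer 349
Stage 2: R1 = 349; w = 8; total draws C(17,5) = 6188; complement C(11,5) = 462; favorable 6188 - 462 = 5726; P = 409/442; answer 409/442
Stage 3: R2 = 409/442; threaded value p + q = 851; r = 5; remainder = value at the root: 1*(5)^2 - 7*(5)^1 - 7 = (25) + (-35) + (-7) = -17; answer -17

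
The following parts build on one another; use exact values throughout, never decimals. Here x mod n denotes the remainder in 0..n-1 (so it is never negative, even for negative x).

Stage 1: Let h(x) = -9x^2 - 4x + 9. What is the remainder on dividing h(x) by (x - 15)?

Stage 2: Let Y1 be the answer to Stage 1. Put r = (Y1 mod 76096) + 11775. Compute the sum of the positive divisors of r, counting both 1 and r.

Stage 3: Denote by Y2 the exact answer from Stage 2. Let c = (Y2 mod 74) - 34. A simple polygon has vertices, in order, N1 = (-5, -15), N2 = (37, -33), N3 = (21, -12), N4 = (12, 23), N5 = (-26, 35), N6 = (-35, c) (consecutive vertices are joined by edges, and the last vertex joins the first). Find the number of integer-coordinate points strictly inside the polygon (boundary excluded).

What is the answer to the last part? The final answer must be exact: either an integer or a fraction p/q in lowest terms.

2261

Stage 1: remainder = value at the root: -9*(15)^2 - 4*(15)^1 + 9 = (-2025) + (-60) + (9) = -2076; answer -2076
Stage 2: Y1 = -2076; r = 85795; 85795 = 5 * 17159; sigma = (1 + 5) * (1 + 17159) = 6 * 17160 = 102960; answer 102960
Stage 3: Y2 = 102960; c = -8; cross terms: (-5*-33 - 37*-15)=720, (37*-12 - 21*-33)=249, (21*23 - 12*-12)=627, (12*35 - -26*23)=1018, (-26*-8 - -35*35)=1433, (-35*-15 - -5*-8)=485; twice the area = |4532| = 4532; area = 2266; boundary points = 6 + 1 + 1 + 2 + 1 + 1 = 12; strictly interior points = area - boundary/2 + 1 = 2261; answer 2261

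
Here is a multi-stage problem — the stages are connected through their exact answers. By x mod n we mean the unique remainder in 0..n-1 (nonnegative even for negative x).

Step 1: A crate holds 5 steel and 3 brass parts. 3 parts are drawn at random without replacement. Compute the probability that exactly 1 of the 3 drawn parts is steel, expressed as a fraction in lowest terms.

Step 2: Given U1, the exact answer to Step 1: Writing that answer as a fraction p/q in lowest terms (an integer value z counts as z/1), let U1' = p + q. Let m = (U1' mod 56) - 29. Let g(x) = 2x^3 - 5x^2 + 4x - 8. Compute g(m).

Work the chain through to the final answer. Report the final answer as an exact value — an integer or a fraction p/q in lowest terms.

Step 1: total draws C(8,3) = 56; favorable C(5,1)*C(3,2) = 15; P = 15/56; answer 15/56
Step 2: U1 = 15/56; threaded value p + q = 71; m = -14; 2*(-14)^3 - 5*(-14)^2 + 4*(-14)^1 - 8 = (-5488) + (-980) + (-56) + (-8) = -6532; answer -6532

-6532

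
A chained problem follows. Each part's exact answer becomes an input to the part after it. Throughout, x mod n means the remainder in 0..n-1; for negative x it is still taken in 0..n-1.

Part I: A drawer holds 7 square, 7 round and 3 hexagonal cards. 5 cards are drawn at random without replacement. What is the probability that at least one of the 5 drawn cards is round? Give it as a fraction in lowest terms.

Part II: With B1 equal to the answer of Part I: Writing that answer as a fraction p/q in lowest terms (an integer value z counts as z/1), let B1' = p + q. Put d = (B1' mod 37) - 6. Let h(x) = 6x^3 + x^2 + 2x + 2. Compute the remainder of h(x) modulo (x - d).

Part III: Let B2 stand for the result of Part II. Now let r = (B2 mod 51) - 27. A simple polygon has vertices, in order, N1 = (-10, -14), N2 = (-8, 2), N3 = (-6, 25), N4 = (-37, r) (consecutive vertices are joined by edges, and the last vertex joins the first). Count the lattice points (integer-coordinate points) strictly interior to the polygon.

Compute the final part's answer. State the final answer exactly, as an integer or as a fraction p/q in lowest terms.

Part I: total draws C(17,5) = 6188; complement C(10,5) = 252; favorable 6188 - 252 = 5936; P = 212/221; answer 212/221
Part II: B1 = 212/221; threaded value p + q = 433; d = 20; remainder = value at the root: 6*(20)^3 + 1*(20)^2 + 2*(20)^1 + 2 = (48000) + (400) + (40) + (2) = 48442; answer 48442
Part III: B2 = 48442; r = 16; cross terms: (-10*2 - -8*-14)=-132, (-8*25 - -6*2)=-188, (-6*16 - -37*25)=829, (-37*-14 - -10*16)=678; twice the area = |1187| = 1187; area = 1187/2; boundary points = 2 + 1 + 1 + 3 = 7; strictly interior points = area - boundary/2 + 1 = 591; answer 591

591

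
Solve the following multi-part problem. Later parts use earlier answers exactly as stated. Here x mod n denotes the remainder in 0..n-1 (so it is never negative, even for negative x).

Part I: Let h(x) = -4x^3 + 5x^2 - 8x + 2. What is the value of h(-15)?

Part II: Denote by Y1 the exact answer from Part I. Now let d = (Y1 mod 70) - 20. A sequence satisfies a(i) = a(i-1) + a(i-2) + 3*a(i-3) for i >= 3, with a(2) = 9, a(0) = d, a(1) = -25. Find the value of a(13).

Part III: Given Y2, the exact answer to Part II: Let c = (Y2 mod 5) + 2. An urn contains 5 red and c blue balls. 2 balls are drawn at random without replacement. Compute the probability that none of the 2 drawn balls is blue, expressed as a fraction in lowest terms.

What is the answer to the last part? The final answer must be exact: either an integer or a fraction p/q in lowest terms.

10/21

Part I: -4*(-15)^3 + 5*(-15)^2 - 8*(-15)^1 + 2 = (13500) + (1125) + (120) + (2) = 14747; answer 14747
Part II: Y1 = 14747; d = 27; a(3) = 1*(9) + 1*(-25) + 3*(27) = 65; iterating: a(3)=65, a(4)=-1, a(5)=91, a(6)=285, a(7)=373, a(8)=931, a(9)=2159, a(10)=4209, a(11)=9161, a(12)=19847, a(13)=41635; answer 41635
Part III: Y2 = 41635; c = 2; total draws C(7,2) = 21; favorable C(5,2) = 10; P = 10/21; answer 10/21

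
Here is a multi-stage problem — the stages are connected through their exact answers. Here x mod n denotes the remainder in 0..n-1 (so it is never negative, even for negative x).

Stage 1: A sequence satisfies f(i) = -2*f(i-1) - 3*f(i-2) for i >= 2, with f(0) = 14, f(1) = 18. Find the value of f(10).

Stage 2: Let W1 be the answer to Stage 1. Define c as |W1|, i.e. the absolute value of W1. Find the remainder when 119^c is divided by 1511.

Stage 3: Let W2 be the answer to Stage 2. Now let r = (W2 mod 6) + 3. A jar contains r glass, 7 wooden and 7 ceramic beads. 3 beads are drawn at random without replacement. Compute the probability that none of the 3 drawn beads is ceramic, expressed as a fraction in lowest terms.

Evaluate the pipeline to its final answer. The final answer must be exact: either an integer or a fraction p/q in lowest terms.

Stage 1: f(2) = -2*(18) - 3*(14) = -78; iterating: f(2)=-78, f(3)=102, f(4)=30, f(5)=-366, f(6)=642, f(7)=-186, f(8)=-1554, f(9)=3666, f(10)=-2670; answer -2670
Stage 2: W1 = -2670; c = 2670; squarings mod 1511: 119^1=119, 119^2=562, 119^4=45, 119^8=514, 119^16=1282, 119^32=1067, 119^64=706, 119^128=1317, 119^256=1372, 119^512=1189, 119^1024=936, 119^2048=1227; 119^2670 = 119^2 * 119^4 * 119^8 * 119^32 * 119^64 * 119^512 * 119^2048 = 294 (mod 1511); answer 294
Stage 3: W2 = 294; r = 3; total draws C(17,3) = 680; favorable C(10,3) = 120; P = 3/17; answer 3/17

3/17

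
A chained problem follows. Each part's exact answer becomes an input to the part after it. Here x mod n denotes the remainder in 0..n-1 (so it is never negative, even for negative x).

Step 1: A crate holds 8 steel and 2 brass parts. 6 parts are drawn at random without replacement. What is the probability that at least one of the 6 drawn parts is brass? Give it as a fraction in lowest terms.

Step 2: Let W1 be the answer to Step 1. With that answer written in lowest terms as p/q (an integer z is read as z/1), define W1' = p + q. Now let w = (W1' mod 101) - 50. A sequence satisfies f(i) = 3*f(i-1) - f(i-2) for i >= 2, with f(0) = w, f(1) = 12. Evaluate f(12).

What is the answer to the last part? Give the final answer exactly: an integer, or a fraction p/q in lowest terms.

946058

Step 1: total draws C(10,6) = 210; complement C(8,6) = 28; favorable 210 - 28 = 182; P = 13/15; answer 13/15
Step 2: W1 = 13/15; threaded value p + q = 28; w = -22; f(2) = 3*(12) - 1*(-22) = 58; iterating: f(2)=58, f(3)=162, f(4)=428, f(5)=1122, f(6)=2938, f(7)=7692, f(8)=20138, f(9)=52722, f(10)=138028, f(11)=361362, f(12)=946058; answer 946058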